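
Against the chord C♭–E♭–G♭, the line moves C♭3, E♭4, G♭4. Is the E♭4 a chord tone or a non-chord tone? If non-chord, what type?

Cb major triad contains C♭, E♭, G♭; E♭ is the third, so it is a chord tone.

Chord tone (the third of Cb major triad).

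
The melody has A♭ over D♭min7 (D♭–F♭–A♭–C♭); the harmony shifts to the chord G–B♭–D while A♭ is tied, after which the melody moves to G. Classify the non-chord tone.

The harmony at that moment is G minor triad (G, B♭, D); A♭ is not a chord tone.
It is held over (the same pitch as the preceding A♭) and left by step down to G.
Held over from the previous chord and resolving down by step — a suspension.

A♭ is a suspension.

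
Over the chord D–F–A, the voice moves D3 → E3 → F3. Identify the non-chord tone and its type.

E3 is a passing tone.

The harmony at that moment is D minor triad (D, F, A); E3 is not a chord tone.
It is approached by step up from D3 and left by step up to F3.
Step in, step out in the same direction — a passing tone.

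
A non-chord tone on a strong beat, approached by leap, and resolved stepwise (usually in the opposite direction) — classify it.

Approach: by leap. Departure: by step. Metric position: strong.
Leap in, step out, in a metrically strong position — an appoggiatura. (It is the mirror image of the escape tone, which steps in and leaps out from a weak position.)

Appoggiatura.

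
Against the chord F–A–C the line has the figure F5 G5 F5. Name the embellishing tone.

The harmony at that moment is F major triad (F, A, C); G5 is not a chord tone.
It is approached by step up from F5 and left by step down to F5.
Step away and step back to the same note — a neighbor tone (upper neighbor).

G5 is a neighbor tone.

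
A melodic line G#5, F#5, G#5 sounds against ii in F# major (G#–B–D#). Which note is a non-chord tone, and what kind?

The harmony at that moment is G# minor triad (G#, B, D#); F#5 is not a chord tone.
It is approached by step down from G#5 and left by step up to G#5.
Step away and step back to the same note — a neighbor tone (lower neighbor).

F#5 is a neighbor tone.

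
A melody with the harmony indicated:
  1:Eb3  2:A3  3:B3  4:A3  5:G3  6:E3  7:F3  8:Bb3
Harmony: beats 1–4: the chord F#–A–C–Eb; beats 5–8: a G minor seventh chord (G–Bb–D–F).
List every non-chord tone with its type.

B3 (beat 3) — neighbor tone; E3 (beat 6) — appoggiatura.

The harmony at that moment is F# diminished seventh chord (F#, A, C, Eb); B3 is not a chord tone.
It is approached by step up from A3 and left by step down to A3.
Step away and step back to the same note — a neighbor tone (upper neighbor).
The harmony at that moment is G minor seventh chord (G, Bb, D, F); E3 is not a chord tone.
It is approached by leap down from G3 and left by step up to F3.
Leap in, step out — an appoggiatura.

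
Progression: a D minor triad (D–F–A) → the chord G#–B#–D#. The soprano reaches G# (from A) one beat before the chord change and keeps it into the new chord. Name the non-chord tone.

G# is an anticipation.

The harmony at that moment is D minor triad (D, F, A); G# is not a chord tone.
It is approached by step down from A and then sustained as the same pitch into the next harmony.
Arriving early and becoming a chord tone when the harmony changes — an anticipation.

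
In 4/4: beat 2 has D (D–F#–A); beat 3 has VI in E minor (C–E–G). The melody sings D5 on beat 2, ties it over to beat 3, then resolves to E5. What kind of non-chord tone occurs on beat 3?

The harmony at that moment is C major triad (C, E, G); D5 is not a chord tone.
It is held over (the same pitch as the preceding D5) and left by step up to E5.
Held over from the previous chord and resolving up by step — a retardation.

Retardation.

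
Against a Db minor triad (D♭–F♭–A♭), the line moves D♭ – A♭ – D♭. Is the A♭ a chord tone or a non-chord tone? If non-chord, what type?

Chord tone (the fifth of Db minor triad).

Db minor triad contains D♭, F♭, A♭; A♭ is the fifth, so it is a chord tone.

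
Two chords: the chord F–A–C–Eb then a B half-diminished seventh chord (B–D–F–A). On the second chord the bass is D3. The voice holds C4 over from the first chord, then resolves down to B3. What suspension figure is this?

At the second chord the bass is D3. The suspended C4 lies a seventh above the bass; after resolving down by step to B3, the interval above the bass becomes a sixth.
Suspension figures are named by those two intervals: 7–6.

7–6 suspension.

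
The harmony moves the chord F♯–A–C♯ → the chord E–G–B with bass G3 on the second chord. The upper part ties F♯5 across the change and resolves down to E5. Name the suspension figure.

7–6 suspension.

At the second chord the bass is G3. The suspended F♯5 lies a seventh above the bass; after resolving down by step to E5, the interval above the bass becomes a sixth.
Suspension figures are named by those two intervals: 7–6.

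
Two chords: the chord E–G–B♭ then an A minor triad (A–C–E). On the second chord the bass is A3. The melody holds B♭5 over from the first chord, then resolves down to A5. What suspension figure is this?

9–8 suspension.

At the second chord the bass is A3. The suspended B♭5 lies a ninth above the bass; after resolving down by step to A5, the interval above the bass becomes an octave.
Suspension figures are named by those two intervals: 9–8.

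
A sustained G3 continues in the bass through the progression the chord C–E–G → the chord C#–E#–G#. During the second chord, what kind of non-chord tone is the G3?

The harmony at that moment is C# major triad (C#, E#, G#); G3 is not a chord tone.
It is held over (the same pitch as the preceding G3) and then sustained as the same pitch into the next harmony.
Sustained through a change of harmony — a pedal tone.

Pedal tone (pedal point).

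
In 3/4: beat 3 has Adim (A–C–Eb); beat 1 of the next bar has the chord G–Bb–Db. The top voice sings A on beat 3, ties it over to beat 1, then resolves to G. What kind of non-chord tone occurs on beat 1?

Suspension.

The harmony at that moment is G diminished triad (G, Bb, Db); A is not a chord tone.
It is held over (the same pitch as the preceding A) and left by step down to G.
Held over from the previous chord and resolving down by step — a suspension.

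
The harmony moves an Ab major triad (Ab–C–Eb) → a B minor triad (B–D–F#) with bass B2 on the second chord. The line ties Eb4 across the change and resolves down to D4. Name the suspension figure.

4–3 suspension.

At the second chord the bass is B2. The suspended Eb4 lies a fourth above the bass; after resolving down by step to D4, the interval above the bass becomes a third.
Suspension figures are named by those two intervals: 4–3.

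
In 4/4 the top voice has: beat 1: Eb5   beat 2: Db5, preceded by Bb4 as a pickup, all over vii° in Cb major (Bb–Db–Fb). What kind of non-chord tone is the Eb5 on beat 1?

Appoggiatura.

The harmony at that moment is Bb diminished triad (Bb, Db, Fb); Eb5 is not a chord tone.
It is approached by leap up from Bb4 and left by step down to Db5.
Leap in, step out, metrically accented — an appoggiatura.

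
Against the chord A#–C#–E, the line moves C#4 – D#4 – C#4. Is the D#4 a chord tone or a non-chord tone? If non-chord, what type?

The harmony at that moment is A# diminished triad (A#, C#, E); D#4 is not a chord tone.
It is approached by step up from C#4 and left by step down to C#4.
Step away and step back to the same note — a neighbor tone (upper neighbor).

Non-chord tone — a neighbor tone.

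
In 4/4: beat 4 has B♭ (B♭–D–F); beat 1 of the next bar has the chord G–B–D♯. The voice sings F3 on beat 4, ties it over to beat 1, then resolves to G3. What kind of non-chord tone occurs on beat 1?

The harmony at that moment is G augmented triad (G, B, D♯); F3 is not a chord tone.
It is held over (the same pitch as the preceding F3) and left by step up to G3.
Held over from the previous chord and resolving up by step — a retardation.

Retardation.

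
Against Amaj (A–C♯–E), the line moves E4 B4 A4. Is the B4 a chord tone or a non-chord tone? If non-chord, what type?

The harmony at that moment is A major triad (A, C♯, E); B4 is not a chord tone.
It is approached by leap up from E4 and left by step down to A4.
Leap in, step out — an appoggiatura.

Non-chord tone — an appoggiatura.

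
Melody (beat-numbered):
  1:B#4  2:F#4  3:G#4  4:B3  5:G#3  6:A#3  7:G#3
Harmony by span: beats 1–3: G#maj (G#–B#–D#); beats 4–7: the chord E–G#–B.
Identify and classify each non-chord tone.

F#4 (beat 2) — appoggiatura; A#3 (beat 6) — neighbor tone.

The harmony at that moment is G# major triad (G#, B#, D#); F#4 is not a chord tone.
It is approached by leap down from B#4 and left by step up to G#4.
Leap in, step out — an appoggiatura.
The harmony at that moment is E major triad (E, G#, B); A#3 is not a chord tone.
It is approached by step up from G#3 and left by step down to G#3.
Step away and step back to the same note — a neighbor tone (upper neighbor).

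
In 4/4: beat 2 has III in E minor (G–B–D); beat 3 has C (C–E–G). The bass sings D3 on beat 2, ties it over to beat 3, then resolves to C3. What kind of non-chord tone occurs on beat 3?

Suspension.

The harmony at that moment is C major triad (C, E, G); D3 is not a chord tone.
It is held over (the same pitch as the preceding D3) and left by step down to C3.
Held over from the previous chord and resolving down by step — a suspension.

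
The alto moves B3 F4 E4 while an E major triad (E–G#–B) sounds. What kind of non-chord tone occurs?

F4 is an appoggiatura.

The harmony at that moment is E major triad (E, G#, B); F4 is not a chord tone.
It is approached by leap up from B3 and left by step down to E4.
Leap in, step out — an appoggiatura.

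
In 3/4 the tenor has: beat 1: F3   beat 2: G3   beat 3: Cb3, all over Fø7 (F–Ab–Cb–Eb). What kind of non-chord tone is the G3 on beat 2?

Escape tone.

The harmony at that moment is F half-diminished seventh chord (F, Ab, Cb, Eb); G3 is not a chord tone.
It is approached by step up from F3 and left by leap down to Cb3.
Step in, leap out, on a weak beat — an escape tone.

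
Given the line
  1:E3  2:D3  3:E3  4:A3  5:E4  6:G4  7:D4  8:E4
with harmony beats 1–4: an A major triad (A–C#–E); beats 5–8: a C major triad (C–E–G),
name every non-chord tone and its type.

D3 (beat 2) — neighbor tone; D4 (beat 7) — appoggiatura.

The harmony at that moment is A major triad (A, C#, E); D3 is not a chord tone.
It is approached by step down from E3 and left by step up to E3.
Step away and step back to the same note — a neighbor tone (lower neighbor).
The harmony at that moment is C major triad (C, E, G); D4 is not a chord tone.
It is approached by leap down from G4 and left by step up to E4.
Leap in, step out — an appoggiatura.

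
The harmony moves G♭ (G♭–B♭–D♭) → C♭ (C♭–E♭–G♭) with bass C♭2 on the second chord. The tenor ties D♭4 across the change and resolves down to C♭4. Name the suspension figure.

At the second chord the bass is C♭2. The suspended D♭4 lies a ninth above the bass; after resolving down by step to C♭4, the interval above the bass becomes an octave.
Suspension figures are named by those two intervals: 9–8.

9–8 suspension.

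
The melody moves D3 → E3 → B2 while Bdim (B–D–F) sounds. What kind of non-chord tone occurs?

E3 is an escape tone.

The harmony at that moment is B diminished triad (B, D, F); E3 is not a chord tone.
It is approached by step up from D3 and left by leap down to B2.
Step in, leap out — an escape tone.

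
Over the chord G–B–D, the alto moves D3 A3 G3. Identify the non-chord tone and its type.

A3 is an appoggiatura.

The harmony at that moment is G major triad (G, B, D); A3 is not a chord tone.
It is approached by leap up from D3 and left by step down to G3.
Leap in, step out — an appoggiatura.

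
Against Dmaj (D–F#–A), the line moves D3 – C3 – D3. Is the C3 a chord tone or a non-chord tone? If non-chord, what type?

The harmony at that moment is D major triad (D, F#, A); C3 is not a chord tone.
It is approached by step down from D3 and left by step up to D3.
Step away and step back to the same note — a neighbor tone (lower neighbor).

Non-chord tone — a neighbor tone.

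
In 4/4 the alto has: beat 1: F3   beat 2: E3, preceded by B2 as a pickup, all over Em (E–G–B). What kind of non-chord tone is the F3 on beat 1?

Appoggiatura.

The harmony at that moment is E minor triad (E, G, B); F3 is not a chord tone.
It is approached by leap up from B2 and left by step down to E3.
Leap in, step out, metrically accented — an appoggiatura.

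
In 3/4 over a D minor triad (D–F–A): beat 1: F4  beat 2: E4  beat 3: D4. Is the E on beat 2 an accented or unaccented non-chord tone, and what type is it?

The harmony at that moment is D minor triad (D, F, A); E4 is not a chord tone.
It is approached by step down from F4 and left by step down to D4.
Step in, step out in the same direction — a passing tone.
It falls on a weak beat, so it is unaccented.

Unaccented passing tone.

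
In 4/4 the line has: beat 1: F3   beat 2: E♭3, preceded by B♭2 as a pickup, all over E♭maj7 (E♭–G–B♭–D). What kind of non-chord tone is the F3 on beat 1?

The harmony at that moment is E♭ major seventh chord (E♭, G, B♭, D); F3 is not a chord tone.
It is approached by leap up from B♭2 and left by step down to E♭3.
Leap in, step out, metrically accented — an appoggiatura.

Appoggiatura.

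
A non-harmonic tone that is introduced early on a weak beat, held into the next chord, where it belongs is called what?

Anticipation.

Approach: ahead of the chord change (typically by step), so it is dissonant against the current harmony. Departure: none — the same pitch is restated or held and is a chord tone of the new harmony.
Dissonant first, consonant once the harmony catches up: the note simply arrives early — an anticipation. (The reverse timing, consonant first and dissonant after the change, would be a suspension or retardation.)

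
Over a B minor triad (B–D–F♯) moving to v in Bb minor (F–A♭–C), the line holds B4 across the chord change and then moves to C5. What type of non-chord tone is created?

B4 is a retardation.

The harmony at that moment is F minor triad (F, A♭, C); B4 is not a chord tone.
It is held over (the same pitch as the preceding B4) and left by step up to C5.
Held over from the previous chord and resolving up by step — a retardation.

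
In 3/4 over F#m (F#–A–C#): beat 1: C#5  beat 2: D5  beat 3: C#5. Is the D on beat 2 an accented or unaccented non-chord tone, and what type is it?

The harmony at that moment is F# minor triad (F#, A, C#); D5 is not a chord tone.
It is approached by step up from C#5 and left by step down to C#5.
Step away and step back to the same note — a neighbor tone (upper neighbor).
It falls on a weak beat, so it is unaccented.

Unaccented neighbor tone.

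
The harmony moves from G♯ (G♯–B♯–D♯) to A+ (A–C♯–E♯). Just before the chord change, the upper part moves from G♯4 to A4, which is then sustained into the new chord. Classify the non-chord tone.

A4 is an anticipation.

The harmony at that moment is G♯ major triad (G♯, B♯, D♯); A4 is not a chord tone.
It is approached by step up from G♯4 and then sustained as the same pitch into the next harmony.
Arriving early and becoming a chord tone when the harmony changes — an anticipation.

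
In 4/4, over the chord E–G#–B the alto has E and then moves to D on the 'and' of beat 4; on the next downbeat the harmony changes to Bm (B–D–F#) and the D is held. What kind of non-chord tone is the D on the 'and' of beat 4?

The harmony at that moment is E major triad (E, G#, B); D is not a chord tone.
It is approached by step down from E and then sustained as the same pitch into the next harmony.
Arriving early and becoming a chord tone when the harmony changes — an anticipation.

Anticipation.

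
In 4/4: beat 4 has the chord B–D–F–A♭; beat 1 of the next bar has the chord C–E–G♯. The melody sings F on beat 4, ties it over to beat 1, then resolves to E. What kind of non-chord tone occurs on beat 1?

The harmony at that moment is C augmented triad (C, E, G♯); F is not a chord tone.
It is held over (the same pitch as the preceding F) and left by step down to E.
Held over from the previous chord and resolving down by step — a suspension.

Suspension.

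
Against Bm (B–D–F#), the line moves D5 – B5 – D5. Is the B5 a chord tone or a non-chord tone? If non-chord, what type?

Chord tone (the root of B minor triad).

B minor triad contains B, D, F#; B is the root, so it is a chord tone.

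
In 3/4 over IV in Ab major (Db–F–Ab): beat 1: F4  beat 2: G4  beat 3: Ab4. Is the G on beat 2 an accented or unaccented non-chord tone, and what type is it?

The harmony at that moment is Db major triad (Db, F, Ab); G4 is not a chord tone.
It is approached by step up from F4 and left by step up to Ab4.
Step in, step out in the same direction — a passing tone.
It falls on a weak beat, so it is unaccented.

Unaccented passing tone.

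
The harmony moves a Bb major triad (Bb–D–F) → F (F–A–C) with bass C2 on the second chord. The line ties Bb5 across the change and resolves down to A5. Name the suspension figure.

7–6 suspension.

At the second chord the bass is C2. The suspended Bb5 lies a seventh above the bass; after resolving down by step to A5, the interval above the bass becomes a sixth.
Suspension figures are named by those two intervals: 7–6.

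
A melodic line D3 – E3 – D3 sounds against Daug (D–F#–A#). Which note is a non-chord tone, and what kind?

The harmony at that moment is D augmented triad (D, F#, A#); E3 is not a chord tone.
It is approached by step up from D3 and left by step down to D3.
Step away and step back to the same note — a neighbor tone (upper neighbor).

E3 is a neighbor tone.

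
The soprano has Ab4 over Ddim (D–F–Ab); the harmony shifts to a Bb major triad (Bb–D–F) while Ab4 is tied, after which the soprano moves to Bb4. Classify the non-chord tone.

The harmony at that moment is Bb major triad (Bb, D, F); Ab4 is not a chord tone.
It is held over (the same pitch as the preceding Ab4) and left by step up to Bb4.
Held over from the previous chord and resolving up by step — a retardation.

Ab4 is a retardation.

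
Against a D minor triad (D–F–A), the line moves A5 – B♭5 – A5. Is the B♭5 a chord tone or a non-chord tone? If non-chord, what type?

Non-chord tone — a neighbor tone.

The harmony at that moment is D minor triad (D, F, A); B♭5 is not a chord tone.
It is approached by step up from A5 and left by step down to A5.
Step away and step back to the same note — a neighbor tone (upper neighbor).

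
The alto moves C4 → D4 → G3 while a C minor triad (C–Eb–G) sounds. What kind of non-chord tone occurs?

D4 is an escape tone.

The harmony at that moment is C minor triad (C, Eb, G); D4 is not a chord tone.
It is approached by step up from C4 and left by leap down to G3.
Step in, leap out — an escape tone.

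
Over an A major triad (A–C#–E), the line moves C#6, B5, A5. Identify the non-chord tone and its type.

The harmony at that moment is A major triad (A, C#, E); B5 is not a chord tone.
It is approached by step down from C#6 and left by step down to A5.
Step in, step out in the same direction — a passing tone.

B5 is a passing tone.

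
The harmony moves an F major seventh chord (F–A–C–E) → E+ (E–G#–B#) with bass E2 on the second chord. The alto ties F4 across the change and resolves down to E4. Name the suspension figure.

9–8 suspension.

At the second chord the bass is E2. The suspended F4 lies a ninth above the bass; after resolving down by step to E4, the interval above the bass becomes an octave.
Suspension figures are named by those two intervals: 9–8.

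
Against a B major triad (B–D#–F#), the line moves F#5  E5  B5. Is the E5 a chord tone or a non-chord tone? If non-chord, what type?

Non-chord tone — an escape tone.

The harmony at that moment is B major triad (B, D#, F#); E5 is not a chord tone.
It is approached by step down from F#5 and left by leap up to B5.
Step in, leap out — an escape tone.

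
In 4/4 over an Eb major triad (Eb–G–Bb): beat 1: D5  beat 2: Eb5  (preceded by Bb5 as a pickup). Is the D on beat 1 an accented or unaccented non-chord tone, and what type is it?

Accented appoggiatura.

The harmony at that moment is Eb major triad (Eb, G, Bb); D5 is not a chord tone.
It is approached by leap down from Bb5 and left by step up to Eb5.
Leap in, step out — an appoggiatura.
It falls on the downbeat, so it is accented.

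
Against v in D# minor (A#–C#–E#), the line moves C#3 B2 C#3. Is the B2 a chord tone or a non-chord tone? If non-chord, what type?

The harmony at that moment is A# minor triad (A#, C#, E#); B2 is not a chord tone.
It is approached by step down from C#3 and left by step up to C#3.
Step away and step back to the same note — a neighbor tone (lower neighbor).

Non-chord tone — a neighbor tone.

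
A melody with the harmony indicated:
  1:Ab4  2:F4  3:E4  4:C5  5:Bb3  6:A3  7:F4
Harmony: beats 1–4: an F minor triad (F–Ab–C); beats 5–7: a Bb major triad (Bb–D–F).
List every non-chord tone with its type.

The harmony at that moment is F minor triad (F, Ab, C); E4 is not a chord tone.
It is approached by step down from F4 and left by leap up to C5.
Step in, leap out — an escape tone.
The harmony at that moment is Bb major triad (Bb, D, F); A3 is not a chord tone.
It is approached by step down from Bb3 and left by leap up to F4.
Step in, leap out — an escape tone.

E4 (beat 3) — escape tone; A3 (beat 6) — escape tone.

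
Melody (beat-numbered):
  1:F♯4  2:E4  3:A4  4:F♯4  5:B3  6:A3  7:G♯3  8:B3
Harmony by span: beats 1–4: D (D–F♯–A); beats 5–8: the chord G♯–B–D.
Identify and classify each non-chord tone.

The harmony at that moment is D major triad (D, F♯, A); E4 is not a chord tone.
It is approached by step down from F♯4 and left by leap up to A4.
Step in, leap out — an escape tone.
The harmony at that moment is G♯ diminished triad (G♯, B, D); A3 is not a chord tone.
It is approached by step down from B3 and left by step down to G♯3.
Step in, step out in the same direction — a passing tone.

E4 (beat 2) — escape tone; A3 (beat 6) — passing tone.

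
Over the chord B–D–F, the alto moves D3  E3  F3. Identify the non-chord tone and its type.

E3 is a passing tone.

The harmony at that moment is B diminished triad (B, D, F); E3 is not a chord tone.
It is approached by step up from D3 and left by step up to F3.
Step in, step out in the same direction — a passing tone.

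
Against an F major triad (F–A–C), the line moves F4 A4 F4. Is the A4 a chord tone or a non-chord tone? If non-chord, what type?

Chord tone (the third of F major triad).

F major triad contains F, A, C; A is the third, so it is a chord tone.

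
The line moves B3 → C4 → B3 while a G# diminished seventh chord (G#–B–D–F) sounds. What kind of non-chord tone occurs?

C4 is a neighbor tone.

The harmony at that moment is G# diminished seventh chord (G#, B, D, F); C4 is not a chord tone.
It is approached by step up from B3 and left by step down to B3.
Step away and step back to the same note — a neighbor tone (upper neighbor).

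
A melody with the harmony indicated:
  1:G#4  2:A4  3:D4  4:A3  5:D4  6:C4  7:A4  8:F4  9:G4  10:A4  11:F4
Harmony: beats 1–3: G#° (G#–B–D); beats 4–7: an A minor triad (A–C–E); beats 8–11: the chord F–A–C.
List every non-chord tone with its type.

A4 (beat 2) — escape tone; D4 (beat 5) — appoggiatura; G4 (beat 9) — passing tone.

The harmony at that moment is G# diminished triad (G#, B, D); A4 is not a chord tone.
It is approached by step up from G#4 and left by leap down to D4.
Step in, leap out — an escape tone.
The harmony at that moment is A minor triad (A, C, E); D4 is not a chord tone.
It is approached by leap up from A3 and left by step down to C4.
Leap in, step out — an appoggiatura.
The harmony at that moment is F major triad (F, A, C); G4 is not a chord tone.
It is approached by step up from F4 and left by step up to A4.
Step in, step out in the same direction — a passing tone.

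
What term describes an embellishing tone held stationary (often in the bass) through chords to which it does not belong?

Approach: none. Departure: none — a single pitch is sustained while the chords change around it, passing through harmonies that do not contain it.
No melodic motion at all; the dissonance is created entirely by the moving harmonies against the stationary note — a pedal tone (pedal point).

Pedal tone.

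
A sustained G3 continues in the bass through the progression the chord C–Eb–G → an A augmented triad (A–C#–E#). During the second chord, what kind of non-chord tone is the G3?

The harmony at that moment is A augmented triad (A, C#, E#); G3 is not a chord tone.
It is held over (the same pitch as the preceding G3) and then sustained as the same pitch into the next harmony.
Sustained through a change of harmony — a pedal tone.

Pedal tone (pedal point).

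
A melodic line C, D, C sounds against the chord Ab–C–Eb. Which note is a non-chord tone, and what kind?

The harmony at that moment is Ab major triad (Ab, C, Eb); D is not a chord tone.
It is approached by step up from C and left by step down to C.
Step away and step back to the same note — a neighbor tone (upper neighbor).

D is a neighbor tone.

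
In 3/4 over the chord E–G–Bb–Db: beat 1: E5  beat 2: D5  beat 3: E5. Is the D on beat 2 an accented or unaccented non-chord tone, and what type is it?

Unaccented neighbor tone.

The harmony at that moment is E diminished seventh chord (E, G, Bb, Db); D5 is not a chord tone.
It is approached by step down from E5 and left by step up to E5.
Step away and step back to the same note — a neighbor tone (lower neighbor).
It falls on a weak beat, so it is unaccented.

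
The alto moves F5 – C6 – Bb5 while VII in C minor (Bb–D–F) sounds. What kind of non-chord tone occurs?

The harmony at that moment is Bb major triad (Bb, D, F); C6 is not a chord tone.
It is approached by leap up from F5 and left by step down to Bb5.
Leap in, step out — an appoggiatura.

C6 is an appoggiatura.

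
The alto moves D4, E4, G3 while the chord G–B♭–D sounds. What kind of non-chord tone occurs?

The harmony at that moment is G minor triad (G, B♭, D); E4 is not a chord tone.
It is approached by step up from D4 and left by leap down to G3.
Step in, leap out — an escape tone.

E4 is an escape tone.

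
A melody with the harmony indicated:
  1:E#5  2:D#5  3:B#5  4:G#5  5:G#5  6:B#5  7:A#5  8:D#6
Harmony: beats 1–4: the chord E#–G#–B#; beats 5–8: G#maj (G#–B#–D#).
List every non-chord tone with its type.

The harmony at that moment is E# minor triad (E#, G#, B#); D#5 is not a chord tone.
It is approached by step down from E#5 and left by leap up to B#5.
Step in, leap out — an escape tone.
The harmony at that moment is G# major triad (G#, B#, D#); A#5 is not a chord tone.
It is approached by step down from B#5 and left by leap up to D#6.
Step in, leap out — an escape tone.

D#5 (beat 2) — escape tone; A#5 (beat 7) — escape tone.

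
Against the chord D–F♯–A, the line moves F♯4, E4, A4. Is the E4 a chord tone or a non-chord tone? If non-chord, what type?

The harmony at that moment is D major triad (D, F♯, A); E4 is not a chord tone.
It is approached by step down from F♯4 and left by leap up to A4.
Step in, leap out — an escape tone.

Non-chord tone — an escape tone.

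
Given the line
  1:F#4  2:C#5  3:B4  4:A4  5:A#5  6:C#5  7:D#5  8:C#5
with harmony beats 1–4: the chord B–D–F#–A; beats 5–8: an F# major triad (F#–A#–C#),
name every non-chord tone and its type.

The harmony at that moment is B minor seventh chord (B, D, F#, A); C#5 is not a chord tone.
It is approached by leap up from F#4 and left by step down to B4.
Leap in, step out — an appoggiatura.
The harmony at that moment is F# major triad (F#, A#, C#); D#5 is not a chord tone.
It is approached by step up from C#5 and left by step down to C#5.
Step away and step back to the same note — a neighbor tone (upper neighbor).

C#5 (beat 2) — appoggiatura; D#5 (beat 7) — neighbor tone.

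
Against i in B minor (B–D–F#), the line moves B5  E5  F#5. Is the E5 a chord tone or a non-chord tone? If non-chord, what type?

Non-chord tone — an appoggiatura.

The harmony at that moment is B minor triad (B, D, F#); E5 is not a chord tone.
It is approached by leap down from B5 and left by step up to F#5.
Leap in, step out — an appoggiatura.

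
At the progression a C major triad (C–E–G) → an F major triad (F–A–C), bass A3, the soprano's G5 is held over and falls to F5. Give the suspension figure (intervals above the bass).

At the second chord the bass is A3. The suspended G5 lies a seventh above the bass; after resolving down by step to F5, the interval above the bass becomes a sixth.
Suspension figures are named by those two intervals: 7–6.

7–6 suspension.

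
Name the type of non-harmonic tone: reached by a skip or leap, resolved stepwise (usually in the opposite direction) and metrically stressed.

Approach: by leap. Departure: by step. Metric position: strong.
Leap in, step out, in a metrically strong position — an appoggiatura. (It is the mirror image of the escape tone, which steps in and leaps out from a weak position.)

Appoggiatura.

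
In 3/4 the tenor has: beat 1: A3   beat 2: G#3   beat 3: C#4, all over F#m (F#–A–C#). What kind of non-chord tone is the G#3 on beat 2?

The harmony at that moment is F# minor triad (F#, A, C#); G#3 is not a chord tone.
It is approached by step down from A3 and left by leap up to C#4.
Step in, leap out, on a weak beat — an escape tone.

Escape tone.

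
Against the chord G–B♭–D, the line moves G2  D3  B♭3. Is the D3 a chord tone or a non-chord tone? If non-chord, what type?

G minor triad contains G, B♭, D; D is the fifth, so it is a chord tone.

Chord tone (the fifth of G minor triad).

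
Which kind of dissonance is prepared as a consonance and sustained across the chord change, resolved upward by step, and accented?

Approach: by preparation — the pitch is first a chord tone, then held (tied or repeated) while the harmony changes under it. Departure: up by step. Metric position: strong.
A prepared dissonance that resolves upward by step — a retardation. (The same figure resolving downward would be a suspension.)

Retardation.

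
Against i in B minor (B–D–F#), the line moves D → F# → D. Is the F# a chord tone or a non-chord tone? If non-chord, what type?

B minor triad contains B, D, F#; F# is the fifth, so it is a chord tone.

Chord tone (the fifth of B minor triad).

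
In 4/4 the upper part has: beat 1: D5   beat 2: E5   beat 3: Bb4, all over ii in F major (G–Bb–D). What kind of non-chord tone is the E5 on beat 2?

Escape tone.

The harmony at that moment is G minor triad (G, Bb, D); E5 is not a chord tone.
It is approached by step up from D5 and left by leap down to Bb4.
Step in, leap out, on a weak beat — an escape tone.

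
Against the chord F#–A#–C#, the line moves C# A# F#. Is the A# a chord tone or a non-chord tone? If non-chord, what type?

F# major triad contains F#, A#, C#; A# is the third, so it is a chord tone.

Chord tone (the third of F# major triad).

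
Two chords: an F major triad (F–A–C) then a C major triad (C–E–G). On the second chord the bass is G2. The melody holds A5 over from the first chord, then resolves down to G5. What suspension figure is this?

9–8 suspension.

At the second chord the bass is G2. The suspended A5 lies a ninth above the bass; after resolving down by step to G5, the interval above the bass becomes an octave.
Suspension figures are named by those two intervals: 9–8.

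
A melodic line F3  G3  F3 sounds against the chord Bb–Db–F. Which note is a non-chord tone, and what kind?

G3 is a neighbor tone.

The harmony at that moment is Bb minor triad (Bb, Db, F); G3 is not a chord tone.
It is approached by step up from F3 and left by step down to F3.
Step away and step back to the same note — a neighbor tone (upper neighbor).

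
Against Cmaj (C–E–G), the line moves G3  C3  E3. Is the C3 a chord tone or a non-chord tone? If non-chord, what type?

Chord tone (the root of C major triad).

C major triad contains C, E, G; C is the root, so it is a chord tone.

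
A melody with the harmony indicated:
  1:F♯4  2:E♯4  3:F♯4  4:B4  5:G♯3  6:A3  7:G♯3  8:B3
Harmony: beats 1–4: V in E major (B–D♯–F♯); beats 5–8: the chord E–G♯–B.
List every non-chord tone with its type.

The harmony at that moment is B major triad (B, D♯, F♯); E♯4 is not a chord tone.
It is approached by step down from F♯4 and left by step up to F♯4.
Step away and step back to the same note — a neighbor tone (lower neighbor).
The harmony at that moment is E major triad (E, G♯, B); A3 is not a chord tone.
It is approached by step up from G♯3 and left by step down to G♯3.
Step away and step back to the same note — a neighbor tone (upper neighbor).

E♯4 (beat 2) — neighbor tone; A3 (beat 6) — neighbor tone.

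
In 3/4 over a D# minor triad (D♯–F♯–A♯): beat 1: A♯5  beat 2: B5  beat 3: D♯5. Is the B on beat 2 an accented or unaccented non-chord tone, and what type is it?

The harmony at that moment is D♯ minor triad (D♯, F♯, A♯); B5 is not a chord tone.
It is approached by step up from A♯5 and left by leap down to D♯5.
Step in, leap out — an escape tone.
It falls on a weak beat, so it is unaccented.

Unaccented escape tone.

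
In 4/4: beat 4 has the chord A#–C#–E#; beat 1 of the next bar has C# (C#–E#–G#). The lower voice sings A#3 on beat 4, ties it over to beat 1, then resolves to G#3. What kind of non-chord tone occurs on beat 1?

Suspension.

The harmony at that moment is C# major triad (C#, E#, G#); A#3 is not a chord tone.
It is held over (the same pitch as the preceding A#3) and left by step down to G#3.
Held over from the previous chord and resolving down by step — a suspension.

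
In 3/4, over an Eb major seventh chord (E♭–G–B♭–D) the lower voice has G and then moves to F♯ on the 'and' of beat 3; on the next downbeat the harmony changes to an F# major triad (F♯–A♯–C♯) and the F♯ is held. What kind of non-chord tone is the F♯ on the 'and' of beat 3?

The harmony at that moment is E♭ major seventh chord (E♭, G, B♭, D); F♯ is not a chord tone.
It is approached by step down from G and then sustained as the same pitch into the next harmony.
Arriving early and becoming a chord tone when the harmony changes — an anticipation.

Anticipation.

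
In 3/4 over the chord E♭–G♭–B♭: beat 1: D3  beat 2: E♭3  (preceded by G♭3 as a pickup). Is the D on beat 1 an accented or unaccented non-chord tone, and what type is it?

The harmony at that moment is E♭ minor triad (E♭, G♭, B♭); D3 is not a chord tone.
It is approached by leap down from G♭3 and left by step up to E♭3.
Leap in, step out — an appoggiatura.
It falls on the downbeat, so it is accented.

Accented appoggiatura.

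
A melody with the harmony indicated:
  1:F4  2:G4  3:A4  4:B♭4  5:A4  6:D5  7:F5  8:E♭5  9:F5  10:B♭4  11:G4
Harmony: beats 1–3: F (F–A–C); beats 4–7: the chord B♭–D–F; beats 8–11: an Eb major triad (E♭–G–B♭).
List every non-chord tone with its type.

The harmony at that moment is F major triad (F, A, C); G4 is not a chord tone.
It is approached by step up from F4 and left by step up to A4.
Step in, step out in the same direction — a passing tone.
The harmony at that moment is B♭ major triad (B♭, D, F); A4 is not a chord tone.
It is approached by step down from B♭4 and left by leap up to D5.
Step in, leap out — an escape tone.
The harmony at that moment is E♭ major triad (E♭, G, B♭); F5 is not a chord tone.
It is approached by step up from E♭5 and left by leap down to B♭4.
Step in, leap out — an escape tone.

G4 (beat 2) — passing tone; A4 (beat 5) — escape tone; F5 (beat 9) — escape tone.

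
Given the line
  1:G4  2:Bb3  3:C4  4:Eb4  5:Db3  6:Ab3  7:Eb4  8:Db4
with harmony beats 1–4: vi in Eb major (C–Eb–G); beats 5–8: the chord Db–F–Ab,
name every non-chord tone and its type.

Bb3 (beat 2) — appoggiatura; Eb4 (beat 7) — appoggiatura.

The harmony at that moment is C minor triad (C, Eb, G); Bb3 is not a chord tone.
It is approached by leap down from G4 and left by step up to C4.
Leap in, step out — an appoggiatura.
The harmony at that moment is Db major triad (Db, F, Ab); Eb4 is not a chord tone.
It is approached by leap up from Ab3 and left by step down to Db4.
Leap in, step out — an appoggiatura.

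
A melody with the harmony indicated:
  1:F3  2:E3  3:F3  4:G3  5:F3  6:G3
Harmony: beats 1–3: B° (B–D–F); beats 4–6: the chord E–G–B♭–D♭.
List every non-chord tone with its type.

E3 (beat 2) — neighbor tone; F3 (beat 5) — neighbor tone.

The harmony at that moment is B diminished triad (B, D, F); E3 is not a chord tone.
It is approached by step down from F3 and left by step up to F3.
Step away and step back to the same note — a neighbor tone (lower neighbor).
The harmony at that moment is E diminished seventh chord (E, G, B♭, D♭); F3 is not a chord tone.
It is approached by step down from G3 and left by step up to G3.
Step away and step back to the same note — a neighbor tone (lower neighbor).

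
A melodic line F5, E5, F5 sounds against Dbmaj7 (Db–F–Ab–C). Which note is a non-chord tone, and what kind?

E5 is a neighbor tone.

The harmony at that moment is Db major seventh chord (Db, F, Ab, C); E5 is not a chord tone.
It is approached by step down from F5 and left by step up to F5.
Step away and step back to the same note — a neighbor tone (lower neighbor).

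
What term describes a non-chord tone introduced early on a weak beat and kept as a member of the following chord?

Approach: ahead of the chord change (typically by step), so it is dissonant against the current harmony. Departure: none — the same pitch is restated or held and is a chord tone of the new harmony.
Dissonant first, consonant once the harmony catches up: the note simply arrives early — an anticipation. (The reverse timing, consonant first and dissonant after the change, would be a suspension or retardation.)

Anticipation.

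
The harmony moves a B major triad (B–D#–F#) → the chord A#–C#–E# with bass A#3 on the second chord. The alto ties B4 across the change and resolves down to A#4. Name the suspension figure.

At the second chord the bass is A#3. The suspended B4 lies a ninth above the bass; after resolving down by step to A#4, the interval above the bass becomes an octave.
Suspension figures are named by those two intervals: 9–8.

9–8 suspension.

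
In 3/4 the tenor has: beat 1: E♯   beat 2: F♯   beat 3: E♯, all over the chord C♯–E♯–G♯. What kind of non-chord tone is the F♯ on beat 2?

Upper neighbor tone.

The harmony at that moment is C♯ major triad (C♯, E♯, G♯); F♯ is not a chord tone.
It is approached by step up from E♯ and left by step down to E♯.
Step away and step back to the same note — a neighbor tone (upper neighbor).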